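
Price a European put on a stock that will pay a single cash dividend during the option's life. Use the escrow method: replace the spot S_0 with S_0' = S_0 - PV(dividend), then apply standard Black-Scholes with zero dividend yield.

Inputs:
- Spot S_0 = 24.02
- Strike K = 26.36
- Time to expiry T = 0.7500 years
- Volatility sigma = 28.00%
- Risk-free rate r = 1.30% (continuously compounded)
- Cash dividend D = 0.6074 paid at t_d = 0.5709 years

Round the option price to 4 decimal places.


PV(D) = D * exp(-r * t_d) = 0.6074 * 0.99260577 = 0.60290875
S_0' = S_0 - PV(D) = 24.0200 - 0.60290875 = 23.41709125
d1 = (ln(S_0'/K) + (r + sigma^2/2)*T) / (sigma*sqrt(T)) = -0.32674544
d2 = d1 - sigma*sqrt(T) = -0.56923255
exp(-rT) = 0.99029738
N(-d1) = 0.62806979; N(-d2) = 0.71540083
P = K * exp(-rT) * N(-d2) - S_0' * N(-d1) = 26.3600 * 0.99029738 * 0.71540083 - 23.41709125 * 0.62806979 = 3.9674

Answer: Price = 3.9674


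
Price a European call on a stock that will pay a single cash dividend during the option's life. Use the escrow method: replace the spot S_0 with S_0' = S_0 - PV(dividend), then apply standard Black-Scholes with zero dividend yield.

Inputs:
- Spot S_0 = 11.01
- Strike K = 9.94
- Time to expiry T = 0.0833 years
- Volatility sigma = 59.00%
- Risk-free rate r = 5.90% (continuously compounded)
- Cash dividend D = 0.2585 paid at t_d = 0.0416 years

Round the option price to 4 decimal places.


Answer: Price = 1.2130

Derivation:
PV(D) = D * exp(-r * t_d) = 0.2585 * 0.99754861 = 0.25786632
S_0' = S_0 - PV(D) = 11.0100 - 0.25786632 = 10.75213368
d1 = (ln(S_0'/K) + (r + sigma^2/2)*T) / (sigma*sqrt(T)) = 0.57521617
d2 = d1 - sigma*sqrt(T) = 0.40493191
exp(-rT) = 0.99509736
N(d1) = 0.71742745; N(d2) = 0.65723622
C = S_0' * N(d1) - K * exp(-rT) * N(d2) = 10.75213368 * 0.71742745 - 9.9400 * 0.99509736 * 0.65723622 = 1.2130


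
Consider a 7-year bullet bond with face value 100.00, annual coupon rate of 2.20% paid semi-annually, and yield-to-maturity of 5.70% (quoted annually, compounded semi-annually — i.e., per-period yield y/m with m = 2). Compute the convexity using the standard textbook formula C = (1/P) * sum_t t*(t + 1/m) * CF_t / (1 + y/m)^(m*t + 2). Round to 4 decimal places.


Answer: Convexity = 44.5441

Derivation:
Coupon per period c = face * coupon_rate / m = 1.100000
Periods per year m = 2; per-period yield y/m = 0.028500
Number of cashflows N = 14
Cashflows (t years, CF_t, discount factor 1/(1+y/m)^(m*t), PV):
  t = 0.5000: CF_t = 1.100000, DF = 0.972290, PV = 1.069519
  t = 1.0000: CF_t = 1.100000, DF = 0.945347, PV = 1.039882
  t = 1.5000: CF_t = 1.100000, DF = 0.919152, PV = 1.011067
  t = 2.0000: CF_t = 1.100000, DF = 0.893682, PV = 0.983050
  t = 2.5000: CF_t = 1.100000, DF = 0.868917, PV = 0.955809
  t = 3.0000: CF_t = 1.100000, DF = 0.844840, PV = 0.929323
  t = 3.5000: CF_t = 1.100000, DF = 0.821429, PV = 0.903572
  t = 4.0000: CF_t = 1.100000, DF = 0.798667, PV = 0.878533
  t = 4.5000: CF_t = 1.100000, DF = 0.776536, PV = 0.854189
  t = 5.0000: CF_t = 1.100000, DF = 0.755018, PV = 0.830519
  t = 5.5000: CF_t = 1.100000, DF = 0.734096, PV = 0.807505
  t = 6.0000: CF_t = 1.100000, DF = 0.713754, PV = 0.785129
  t = 6.5000: CF_t = 1.100000, DF = 0.693976, PV = 0.763373
  t = 7.0000: CF_t = 101.100000, DF = 0.674745, PV = 68.216748
Price P = sum_t PV_t = 80.028219
Convexity numerator sum_t t*(t + 1/m) * CF_t / (1+y/m)^(m*t + 2):
  t = 0.5000: term = 0.505533
  t = 1.0000: term = 1.474575
  t = 1.5000: term = 2.867428
  t = 2.0000: term = 4.646617
  t = 2.5000: term = 6.776788
  t = 3.0000: term = 9.224602
  t = 3.5000: term = 11.958647
  t = 4.0000: term = 14.949347
  t = 4.5000: term = 18.168871
  t = 5.0000: term = 21.591053
  t = 5.5000: term = 25.191311
  t = 6.0000: term = 28.946573
  t = 6.5000: term = 32.835198
  t = 7.0000: term = 3385.647370
Convexity = (1/P) * sum = 3564.783914 / 80.028219 = 44.544087


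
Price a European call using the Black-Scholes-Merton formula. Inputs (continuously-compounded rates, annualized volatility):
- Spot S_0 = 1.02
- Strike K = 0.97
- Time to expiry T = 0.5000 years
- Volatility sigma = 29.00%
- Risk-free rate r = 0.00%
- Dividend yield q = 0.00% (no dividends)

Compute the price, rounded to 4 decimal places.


d1 = (ln(S/K) + (r - q + 0.5*sigma^2) * T) / (sigma * sqrt(T)) = 0.34763727
d2 = d1 - sigma * sqrt(T) = 0.14257630
exp(-rT) = 1.00000000; exp(-qT) = 1.00000000
C = S_0 * exp(-qT) * N(d1) - K * exp(-rT) * N(d2)
N(d1) = 0.63594369; N(d2) = 0.55668759
C = 1.0200 * 1.00000000 * 0.63594369 - 0.9700 * 1.00000000 * 0.55668759 = 0.1087

Answer: Price = 0.1087


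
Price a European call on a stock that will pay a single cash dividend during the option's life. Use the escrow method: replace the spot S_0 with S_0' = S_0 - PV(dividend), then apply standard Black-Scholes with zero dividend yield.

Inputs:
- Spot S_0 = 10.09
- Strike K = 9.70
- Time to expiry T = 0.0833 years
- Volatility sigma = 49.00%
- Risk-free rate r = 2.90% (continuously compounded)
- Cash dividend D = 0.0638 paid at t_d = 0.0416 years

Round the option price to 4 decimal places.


Answer: Price = 0.7476

Derivation:
PV(D) = D * exp(-r * t_d) = 0.0638 * 0.99879433 = 0.06372308
S_0' = S_0 - PV(D) = 10.0900 - 0.06372308 = 10.02627692
d1 = (ln(S_0'/K) + (r + sigma^2/2)*T) / (sigma*sqrt(T)) = 0.32172611
d2 = d1 - sigma*sqrt(T) = 0.18030359
exp(-rT) = 0.99758722
N(d1) = 0.62616990; N(d2) = 0.57154288
C = S_0' * N(d1) - K * exp(-rT) * N(d2) = 10.02627692 * 0.62616990 - 9.7000 * 0.99758722 * 0.57154288 = 0.7476


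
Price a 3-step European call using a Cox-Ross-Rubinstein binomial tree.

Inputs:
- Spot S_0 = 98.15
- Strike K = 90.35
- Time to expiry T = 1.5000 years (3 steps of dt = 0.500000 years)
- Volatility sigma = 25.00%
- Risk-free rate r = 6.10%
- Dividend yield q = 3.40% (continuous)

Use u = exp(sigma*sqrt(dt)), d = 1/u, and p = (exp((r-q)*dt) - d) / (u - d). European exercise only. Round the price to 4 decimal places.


dt = T/N = 0.500000
u = exp(sigma*sqrt(dt)) = 1.193365; d = 1/u = 0.837967
p = (exp((r-q)*dt) - d) / (u - d) = 0.494164
Discount per step: exp(-r*dt) = 0.969960
Stock lattice S(k, i) with i counting down-moves:
  k=0: S(0,0) = 98.1500
  k=1: S(1,0) = 117.1287; S(1,1) = 82.2464
  k=2: S(2,0) = 139.7773; S(2,1) = 98.1500; S(2,2) = 68.9198
  k=3: S(3,0) = 166.8053; S(3,1) = 117.1287; S(3,2) = 82.2464; S(3,3) = 57.7525
Terminal payoffs V(N, i) = max(S_T - K, 0):
  V(3,0) = 76.455257; V(3,1) = 26.778733; V(3,2) = 0.000000; V(3,3) = 0.000000
Backward induction: V(k, i) = exp(-r*dt) * [p * V(k+1, i) + (1-p) * V(k+1, i+1)].
  V(2,0) = exp(-r*dt) * [p*76.455257 + (1-p)*26.778733] = 49.785227
  V(2,1) = exp(-r*dt) * [p*26.778733 + (1-p)*0.000000] = 12.835563
  V(2,2) = exp(-r*dt) * [p*0.000000 + (1-p)*0.000000] = 0.000000
  V(1,0) = exp(-r*dt) * [p*49.785227 + (1-p)*12.835563] = 30.160674
  V(1,1) = exp(-r*dt) * [p*12.835563 + (1-p)*0.000000] = 6.152333
  V(0,0) = exp(-r*dt) * [p*30.160674 + (1-p)*6.152333] = 17.475180

Answer: Price = V(0,0) = 17.4752


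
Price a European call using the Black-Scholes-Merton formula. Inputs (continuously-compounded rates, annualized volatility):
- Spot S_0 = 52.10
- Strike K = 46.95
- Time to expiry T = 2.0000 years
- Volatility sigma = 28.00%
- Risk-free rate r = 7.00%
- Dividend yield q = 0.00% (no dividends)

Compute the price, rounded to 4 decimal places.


Answer: Price = 14.2506

Derivation:
d1 = (ln(S/K) + (r - q + 0.5*sigma^2) * T) / (sigma * sqrt(T)) = 0.81438938
d2 = d1 - sigma * sqrt(T) = 0.41840959
exp(-rT) = 0.86935824; exp(-qT) = 1.00000000
C = S_0 * exp(-qT) * N(d1) - K * exp(-rT) * N(d2)
N(d1) = 0.79228904; N(d2) = 0.66217616
C = 52.1000 * 1.00000000 * 0.79228904 - 46.9500 * 0.86935824 * 0.66217616 = 14.2506


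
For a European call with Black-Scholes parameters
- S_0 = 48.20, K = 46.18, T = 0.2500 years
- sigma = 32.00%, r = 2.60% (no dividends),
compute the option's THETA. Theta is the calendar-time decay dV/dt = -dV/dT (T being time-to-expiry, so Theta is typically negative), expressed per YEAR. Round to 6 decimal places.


d1 = 0.3882013571; d2 = 0.2282013571
phi(d1) = 0.3699865298; exp(-qT) = 1.0000000000; exp(-rT) = 0.9935210793
Theta = -S*exp(-qT)*phi(d1)*sigma/(2*sqrt(T)) - r*K*exp(-rT)*N(d2) + q*S*exp(-qT)*N(d1)
N(d1) = 0.6510664855; N(d2) = 0.5902551468; sqrt(T) = 0.5000000000
Term 1 = -48.2000 * 1.0000000000 * 0.3699865298 * 0.3200 / (2 * 0.5000000000) = -5.7066722356
Term 2 = -0.0260 * 46.1800 * 0.9935210793 * 0.5902551468 = -0.7041158896
Term 3 = 0 (no dividend yield, q = 0)
Theta = -5.7066722356 + (-0.7041158896) + (0.0000000000) = -6.410788

Answer: Theta = -6.410788


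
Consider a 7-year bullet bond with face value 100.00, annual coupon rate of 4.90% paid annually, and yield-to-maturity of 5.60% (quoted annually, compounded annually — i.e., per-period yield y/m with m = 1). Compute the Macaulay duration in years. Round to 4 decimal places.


Answer: Macaulay duration = 6.0704 years

Derivation:
Coupon per period c = face * coupon_rate / m = 4.900000
Periods per year m = 1; per-period yield y/m = 0.056000
Number of cashflows N = 7
Cashflows (t years, CF_t, discount factor 1/(1+y/m)^(m*t), PV):
  t = 1.0000: CF_t = 4.900000, DF = 0.946970, PV = 4.640152
  t = 2.0000: CF_t = 4.900000, DF = 0.896752, PV = 4.394083
  t = 3.0000: CF_t = 4.900000, DF = 0.849197, PV = 4.161063
  t = 4.0000: CF_t = 4.900000, DF = 0.804163, PV = 3.940401
  t = 5.0000: CF_t = 4.900000, DF = 0.761518, PV = 3.731440
  t = 6.0000: CF_t = 4.900000, DF = 0.721135, PV = 3.533561
  t = 7.0000: CF_t = 104.900000, DF = 0.682893, PV = 71.635461
Price P = sum_t PV_t = 96.036161
Macaulay numerator sum_t t * PV_t:
  t * PV_t at t = 1.0000: 4.640152
  t * PV_t at t = 2.0000: 8.788166
  t * PV_t at t = 3.0000: 12.483190
  t * PV_t at t = 4.0000: 15.761604
  t * PV_t at t = 5.0000: 18.657201
  t * PV_t at t = 6.0000: 21.201365
  t * PV_t at t = 7.0000: 501.448228
Macaulay duration D = (sum_t t * PV_t) / P = 582.979905 / 96.036161 = 6.070421


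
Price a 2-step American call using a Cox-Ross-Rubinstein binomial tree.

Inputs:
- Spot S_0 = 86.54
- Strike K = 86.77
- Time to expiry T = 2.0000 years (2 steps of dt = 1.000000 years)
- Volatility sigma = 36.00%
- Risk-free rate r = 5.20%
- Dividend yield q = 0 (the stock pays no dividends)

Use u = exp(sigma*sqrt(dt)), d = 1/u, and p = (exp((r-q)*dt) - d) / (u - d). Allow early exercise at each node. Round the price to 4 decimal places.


Answer: Price = V(0,0) = 19.1776

Derivation:
dt = T/N = 1.000000
u = exp(sigma*sqrt(dt)) = 1.433329; d = 1/u = 0.697676
p = (exp((r-q)*dt) - d) / (u - d) = 0.483515
Discount per step: exp(-r*dt) = 0.949329
Stock lattice S(k, i) with i counting down-moves:
  k=0: S(0,0) = 86.5400
  k=1: S(1,0) = 124.0403; S(1,1) = 60.3769
  k=2: S(2,0) = 177.7907; S(2,1) = 86.5400; S(2,2) = 42.1235
Terminal payoffs V(N, i) = max(S_T - K, 0):
  V(2,0) = 91.020650; V(2,1) = 0.000000; V(2,2) = 0.000000
Backward induction: V(k, i) = exp(-r*dt) * [p * V(k+1, i) + (1-p) * V(k+1, i+1)]; then take max(V_cont, immediate exercise) for American.
  V(1,0) = exp(-r*dt) * [p*91.020650 + (1-p)*0.000000] = 41.779834; exercise = 37.270328; V(1,0) = max -> 41.779834
  V(1,1) = exp(-r*dt) * [p*0.000000 + (1-p)*0.000000] = 0.000000; exercise = 0.000000; V(1,1) = max -> 0.000000
  V(0,0) = exp(-r*dt) * [p*41.779834 + (1-p)*0.000000] = 19.177566; exercise = 0.000000; V(0,0) = max -> 19.177566


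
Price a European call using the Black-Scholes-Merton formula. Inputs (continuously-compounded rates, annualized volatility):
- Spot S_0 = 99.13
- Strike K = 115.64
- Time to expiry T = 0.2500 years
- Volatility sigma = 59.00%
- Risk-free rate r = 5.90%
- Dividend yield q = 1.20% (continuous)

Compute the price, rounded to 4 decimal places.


Answer: Price = 6.3293

Derivation:
d1 = (ln(S/K) + (r - q + 0.5*sigma^2) * T) / (sigma * sqrt(T)) = -0.33487219
d2 = d1 - sigma * sqrt(T) = -0.62987219
exp(-rT) = 0.98535825; exp(-qT) = 0.99700450
C = S_0 * exp(-qT) * N(d1) - K * exp(-rT) * N(d2)
N(d1) = 0.36886075; N(d2) = 0.26438910
C = 99.1300 * 0.99700450 * 0.36886075 - 115.6400 * 0.98535825 * 0.26438910 = 6.3293


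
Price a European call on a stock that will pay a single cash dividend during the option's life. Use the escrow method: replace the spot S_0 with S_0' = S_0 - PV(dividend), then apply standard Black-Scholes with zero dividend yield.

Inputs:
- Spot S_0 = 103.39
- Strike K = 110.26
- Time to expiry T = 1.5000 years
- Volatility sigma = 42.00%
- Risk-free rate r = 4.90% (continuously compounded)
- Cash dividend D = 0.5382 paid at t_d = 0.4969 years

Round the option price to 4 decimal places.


Answer: Price = 21.0460

Derivation:
PV(D) = D * exp(-r * t_d) = 0.5382 * 0.97594592 = 0.52525410
S_0' = S_0 - PV(D) = 103.3900 - 0.52525410 = 102.86474590
d1 = (ln(S_0'/K) + (r + sigma^2/2)*T) / (sigma*sqrt(T)) = 0.26511598
d2 = d1 - sigma*sqrt(T) = -0.24927686
exp(-rT) = 0.92913615
N(d1) = 0.60453994; N(d2) = 0.40157331
C = S_0' * N(d1) - K * exp(-rT) * N(d2) = 102.86474590 * 0.60453994 - 110.2600 * 0.92913615 * 0.40157331 = 21.0460


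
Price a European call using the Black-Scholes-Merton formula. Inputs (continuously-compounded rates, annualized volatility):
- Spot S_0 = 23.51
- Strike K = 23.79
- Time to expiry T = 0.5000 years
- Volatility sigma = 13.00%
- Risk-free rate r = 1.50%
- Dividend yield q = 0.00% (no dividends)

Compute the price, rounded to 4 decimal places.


Answer: Price = 0.8136

Derivation:
d1 = (ln(S/K) + (r - q + 0.5*sigma^2) * T) / (sigma * sqrt(T)) = -0.00124518
d2 = d1 - sigma * sqrt(T) = -0.09316906
exp(-rT) = 0.99252805; exp(-qT) = 1.00000000
C = S_0 * exp(-qT) * N(d1) - K * exp(-rT) * N(d2)
N(d1) = 0.49950325; N(d2) = 0.46288463
C = 23.5100 * 1.00000000 * 0.49950325 - 23.7900 * 0.99252805 * 0.46288463 = 0.8136


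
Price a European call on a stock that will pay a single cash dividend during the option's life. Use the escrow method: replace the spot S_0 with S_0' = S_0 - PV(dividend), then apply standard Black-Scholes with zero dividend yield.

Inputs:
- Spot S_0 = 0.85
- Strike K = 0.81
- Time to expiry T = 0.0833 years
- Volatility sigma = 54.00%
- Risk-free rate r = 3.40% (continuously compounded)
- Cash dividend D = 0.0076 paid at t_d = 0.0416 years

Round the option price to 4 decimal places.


PV(D) = D * exp(-r * t_d) = 0.0076 * 0.99858660 = 0.00758926
S_0' = S_0 - PV(D) = 0.8500 - 0.00758926 = 0.84241074
d1 = (ln(S_0'/K) + (r + sigma^2/2)*T) / (sigma*sqrt(T)) = 0.34783205
d2 = d1 - sigma*sqrt(T) = 0.19197865
exp(-rT) = 0.99717181
N(d1) = 0.63601684; N(d2) = 0.57612054
C = S_0' * N(d1) - K * exp(-rT) * N(d2) = 0.84241074 * 0.63601684 - 0.8100 * 0.99717181 * 0.57612054 = 0.0704

Answer: Price = 0.0704


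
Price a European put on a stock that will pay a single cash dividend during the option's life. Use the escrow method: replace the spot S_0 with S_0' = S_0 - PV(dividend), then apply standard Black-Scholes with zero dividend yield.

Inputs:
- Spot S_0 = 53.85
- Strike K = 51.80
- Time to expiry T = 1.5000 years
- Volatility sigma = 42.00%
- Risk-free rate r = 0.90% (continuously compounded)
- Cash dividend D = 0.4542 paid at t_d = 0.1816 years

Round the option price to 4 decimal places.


Answer: Price = 9.4976

Derivation:
PV(D) = D * exp(-r * t_d) = 0.4542 * 0.99836693 = 0.45345826
S_0' = S_0 - PV(D) = 53.8500 - 0.45345826 = 53.39654174
d1 = (ln(S_0'/K) + (r + sigma^2/2)*T) / (sigma*sqrt(T)) = 0.34245389
d2 = d1 - sigma*sqrt(T) = -0.17193895
exp(-rT) = 0.98659072
N(-d1) = 0.36600467; N(-d2) = 0.56825724
P = K * exp(-rT) * N(-d2) - S_0' * N(-d1) = 51.8000 * 0.98659072 * 0.56825724 - 53.39654174 * 0.36600467 = 9.4976


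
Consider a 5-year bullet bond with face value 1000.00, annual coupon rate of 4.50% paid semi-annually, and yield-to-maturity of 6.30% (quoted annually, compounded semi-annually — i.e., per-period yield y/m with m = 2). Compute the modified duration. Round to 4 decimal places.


Answer: Modified duration = 4.3720

Derivation:
Coupon per period c = face * coupon_rate / m = 22.500000
Periods per year m = 2; per-period yield y/m = 0.031500
Number of cashflows N = 10
Cashflows (t years, CF_t, discount factor 1/(1+y/m)^(m*t), PV):
  t = 0.5000: CF_t = 22.500000, DF = 0.969462, PV = 21.812894
  t = 1.0000: CF_t = 22.500000, DF = 0.939856, PV = 21.146771
  t = 1.5000: CF_t = 22.500000, DF = 0.911155, PV = 20.500989
  t = 2.0000: CF_t = 22.500000, DF = 0.883330, PV = 19.874929
  t = 2.5000: CF_t = 22.500000, DF = 0.856355, PV = 19.267988
  t = 3.0000: CF_t = 22.500000, DF = 0.830204, PV = 18.679581
  t = 3.5000: CF_t = 22.500000, DF = 0.804851, PV = 18.109143
  t = 4.0000: CF_t = 22.500000, DF = 0.780272, PV = 17.556125
  t = 4.5000: CF_t = 22.500000, DF = 0.756444, PV = 17.019995
  t = 5.0000: CF_t = 1022.500000, DF = 0.733344, PV = 749.844126
Price P = sum_t PV_t = 923.812540
First compute Macaulay numerator sum_t t * PV_t:
  t * PV_t at t = 0.5000: 10.906447
  t * PV_t at t = 1.0000: 21.146771
  t * PV_t at t = 1.5000: 30.751484
  t * PV_t at t = 2.0000: 39.749858
  t * PV_t at t = 2.5000: 48.169969
  t * PV_t at t = 3.0000: 56.038742
  t * PV_t at t = 3.5000: 63.382000
  t * PV_t at t = 4.0000: 70.224499
  t * PV_t at t = 4.5000: 76.589977
  t * PV_t at t = 5.0000: 3749.220629
Macaulay duration D = 4166.180376 / 923.812540 = 4.509768
Modified duration = D / (1 + y/m) = 4.509768 / (1 + 0.031500) = 4.372049


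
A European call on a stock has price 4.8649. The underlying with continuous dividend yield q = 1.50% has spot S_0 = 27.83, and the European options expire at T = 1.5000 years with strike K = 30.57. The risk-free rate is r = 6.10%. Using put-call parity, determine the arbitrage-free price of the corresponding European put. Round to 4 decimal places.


Put-call parity: C - P = S_0 * exp(-qT) - K * exp(-rT).
S_0 * exp(-qT) = 27.8300 * 0.97775124 = 27.21081693
K * exp(-rT) = 30.5700 * 0.91256132 = 27.89699943
P = C - S*exp(-qT) + K*exp(-rT)
P = 4.8649 - 27.21081693 + 27.89699943 = 5.5511

Answer: Put price = 5.5511


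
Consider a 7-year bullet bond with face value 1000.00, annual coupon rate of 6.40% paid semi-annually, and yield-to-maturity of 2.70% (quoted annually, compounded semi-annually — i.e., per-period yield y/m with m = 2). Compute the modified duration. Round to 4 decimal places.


Coupon per period c = face * coupon_rate / m = 32.000000
Periods per year m = 2; per-period yield y/m = 0.013500
Number of cashflows N = 14
Cashflows (t years, CF_t, discount factor 1/(1+y/m)^(m*t), PV):
  t = 0.5000: CF_t = 32.000000, DF = 0.986680, PV = 31.573754
  t = 1.0000: CF_t = 32.000000, DF = 0.973537, PV = 31.153186
  t = 1.5000: CF_t = 32.000000, DF = 0.960569, PV = 30.738220
  t = 2.0000: CF_t = 32.000000, DF = 0.947774, PV = 30.328782
  t = 2.5000: CF_t = 32.000000, DF = 0.935150, PV = 29.924797
  t = 3.0000: CF_t = 32.000000, DF = 0.922694, PV = 29.526193
  t = 3.5000: CF_t = 32.000000, DF = 0.910403, PV = 29.132899
  t = 4.0000: CF_t = 32.000000, DF = 0.898276, PV = 28.744844
  t = 4.5000: CF_t = 32.000000, DF = 0.886311, PV = 28.361957
  t = 5.0000: CF_t = 32.000000, DF = 0.874505, PV = 27.984171
  t = 5.5000: CF_t = 32.000000, DF = 0.862857, PV = 27.611417
  t = 6.0000: CF_t = 32.000000, DF = 0.851363, PV = 27.243628
  t = 6.5000: CF_t = 32.000000, DF = 0.840023, PV = 26.880738
  t = 7.0000: CF_t = 1032.000000, DF = 0.828834, PV = 855.356490
Price P = sum_t PV_t = 1234.561078
First compute Macaulay numerator sum_t t * PV_t:
  t * PV_t at t = 0.5000: 15.786877
  t * PV_t at t = 1.0000: 31.153186
  t * PV_t at t = 1.5000: 46.107330
  t * PV_t at t = 2.0000: 60.657564
  t * PV_t at t = 2.5000: 74.811993
  t * PV_t at t = 3.0000: 88.578580
  t * PV_t at t = 3.5000: 101.965147
  t * PV_t at t = 4.0000: 114.979375
  t * PV_t at t = 4.5000: 127.628809
  t * PV_t at t = 5.0000: 139.920856
  t * PV_t at t = 5.5000: 151.862794
  t * PV_t at t = 6.0000: 163.461768
  t * PV_t at t = 6.5000: 174.724797
  t * PV_t at t = 7.0000: 5987.495429
Macaulay duration D = 7279.134506 / 1234.561078 = 5.896132
Modified duration = D / (1 + y/m) = 5.896132 / (1 + 0.013500) = 5.817594

Answer: Modified duration = 5.8176


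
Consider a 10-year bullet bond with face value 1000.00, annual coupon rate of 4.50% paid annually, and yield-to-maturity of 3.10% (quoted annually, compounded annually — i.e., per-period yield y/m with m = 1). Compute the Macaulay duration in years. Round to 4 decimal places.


Answer: Macaulay duration = 8.3781 years

Derivation:
Coupon per period c = face * coupon_rate / m = 45.000000
Periods per year m = 1; per-period yield y/m = 0.031000
Number of cashflows N = 10
Cashflows (t years, CF_t, discount factor 1/(1+y/m)^(m*t), PV):
  t = 1.0000: CF_t = 45.000000, DF = 0.969932, PV = 43.646945
  t = 2.0000: CF_t = 45.000000, DF = 0.940768, PV = 42.334573
  t = 3.0000: CF_t = 45.000000, DF = 0.912481, PV = 41.061661
  t = 4.0000: CF_t = 45.000000, DF = 0.885045, PV = 39.827024
  t = 5.0000: CF_t = 45.000000, DF = 0.858434, PV = 38.629509
  t = 6.0000: CF_t = 45.000000, DF = 0.832622, PV = 37.468001
  t = 7.0000: CF_t = 45.000000, DF = 0.807587, PV = 36.341417
  t = 8.0000: CF_t = 45.000000, DF = 0.783305, PV = 35.248707
  t = 9.0000: CF_t = 45.000000, DF = 0.759752, PV = 34.188853
  t = 10.0000: CF_t = 1045.000000, DF = 0.736908, PV = 770.068994
Price P = sum_t PV_t = 1118.815684
Macaulay numerator sum_t t * PV_t:
  t * PV_t at t = 1.0000: 43.646945
  t * PV_t at t = 2.0000: 84.669146
  t * PV_t at t = 3.0000: 123.184984
  t * PV_t at t = 4.0000: 159.308095
  t * PV_t at t = 5.0000: 193.147545
  t * PV_t at t = 6.0000: 224.808005
  t * PV_t at t = 7.0000: 254.389919
  t * PV_t at t = 8.0000: 281.989656
  t * PV_t at t = 9.0000: 307.699674
  t * PV_t at t = 10.0000: 7700.689945
Macaulay duration D = (sum_t t * PV_t) / P = 9373.533914 / 1118.815684 = 8.378086


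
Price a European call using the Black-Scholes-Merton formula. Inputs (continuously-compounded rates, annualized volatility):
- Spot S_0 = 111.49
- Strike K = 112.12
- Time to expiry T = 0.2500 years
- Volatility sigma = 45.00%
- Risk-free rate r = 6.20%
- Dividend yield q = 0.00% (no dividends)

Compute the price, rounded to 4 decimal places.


Answer: Price = 10.4942

Derivation:
d1 = (ln(S/K) + (r - q + 0.5*sigma^2) * T) / (sigma * sqrt(T)) = 0.15634522
d2 = d1 - sigma * sqrt(T) = -0.06865478
exp(-rT) = 0.98461951; exp(-qT) = 1.00000000
C = S_0 * exp(-qT) * N(d1) - K * exp(-rT) * N(d2)
N(d1) = 0.56211954; N(d2) = 0.47263221
C = 111.4900 * 1.00000000 * 0.56211954 - 112.1200 * 0.98461951 * 0.47263221 = 10.4942


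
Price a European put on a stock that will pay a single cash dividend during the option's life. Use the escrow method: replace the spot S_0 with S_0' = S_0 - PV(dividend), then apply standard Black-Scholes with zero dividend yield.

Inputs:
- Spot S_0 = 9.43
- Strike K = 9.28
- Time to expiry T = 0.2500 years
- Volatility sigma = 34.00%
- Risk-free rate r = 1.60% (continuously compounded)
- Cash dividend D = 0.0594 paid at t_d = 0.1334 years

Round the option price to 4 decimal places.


PV(D) = D * exp(-r * t_d) = 0.0594 * 0.99786788 = 0.05927335
S_0' = S_0 - PV(D) = 9.4300 - 0.05927335 = 9.37072665
d1 = (ln(S_0'/K) + (r + sigma^2/2)*T) / (sigma*sqrt(T)) = 0.16575939
d2 = d1 - sigma*sqrt(T) = -0.00424061
exp(-rT) = 0.99600799
N(-d1) = 0.43417315; N(-d2) = 0.50169175
P = K * exp(-rT) * N(-d2) - S_0' * N(-d1) = 9.2800 * 0.99600799 * 0.50169175 - 9.37072665 * 0.43417315 = 0.5686

Answer: Price = 0.5686


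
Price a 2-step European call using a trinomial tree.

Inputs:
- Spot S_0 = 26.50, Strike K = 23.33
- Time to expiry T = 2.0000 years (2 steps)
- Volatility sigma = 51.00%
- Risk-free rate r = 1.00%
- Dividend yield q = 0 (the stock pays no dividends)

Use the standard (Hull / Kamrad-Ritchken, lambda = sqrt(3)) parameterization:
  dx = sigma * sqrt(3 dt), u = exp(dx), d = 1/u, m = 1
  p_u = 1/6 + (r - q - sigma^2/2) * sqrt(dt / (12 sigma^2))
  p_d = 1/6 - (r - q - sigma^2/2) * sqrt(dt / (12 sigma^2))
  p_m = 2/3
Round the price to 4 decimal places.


dt = T/N = 1.000000; dx = sigma*sqrt(3*dt) = 0.883346
u = exp(dx) = 2.418980; d = 1/u = 0.413397
p_u = 0.098715, p_m = 0.666667, p_d = 0.234619
Discount per step: exp(-r*dt) = 0.990050
Stock lattice S(k, j) with j the centered position index:
  k=0: S(0,+0) = 26.5000
  k=1: S(1,-1) = 10.9550; S(1,+0) = 26.5000; S(1,+1) = 64.1030
  k=2: S(2,-2) = 4.5288; S(2,-1) = 10.9550; S(2,+0) = 26.5000; S(2,+1) = 64.1030; S(2,+2) = 155.0638
Terminal payoffs V(N, j) = max(S_T - K, 0):
  V(2,-2) = 0.000000; V(2,-1) = 0.000000; V(2,+0) = 3.170000; V(2,+1) = 40.772967; V(2,+2) = 131.733786
Backward induction: V(k, j) = exp(-r*dt) * [p_u * V(k+1, j+1) + p_m * V(k+1, j) + p_d * V(k+1, j-1)]
  V(1,-1) = exp(-r*dt) * [p_u*3.170000 + p_m*0.000000 + p_d*0.000000] = 0.309812
  V(1,+0) = exp(-r*dt) * [p_u*40.772967 + p_m*3.170000 + p_d*0.000000] = 6.077152
  V(1,+1) = exp(-r*dt) * [p_u*131.733786 + p_m*40.772967 + p_d*3.170000] = 40.522535
  V(0,+0) = exp(-r*dt) * [p_u*40.522535 + p_m*6.077152 + p_d*0.309812] = 8.043459

Answer: Price = V(0,0) = 8.0435


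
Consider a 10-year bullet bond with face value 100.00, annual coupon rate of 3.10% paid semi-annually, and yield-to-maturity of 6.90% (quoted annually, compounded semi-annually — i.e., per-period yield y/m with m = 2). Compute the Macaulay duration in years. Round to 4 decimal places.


Answer: Macaulay duration = 8.3877 years

Derivation:
Coupon per period c = face * coupon_rate / m = 1.550000
Periods per year m = 2; per-period yield y/m = 0.034500
Number of cashflows N = 20
Cashflows (t years, CF_t, discount factor 1/(1+y/m)^(m*t), PV):
  t = 0.5000: CF_t = 1.550000, DF = 0.966651, PV = 1.498308
  t = 1.0000: CF_t = 1.550000, DF = 0.934413, PV = 1.448341
  t = 1.5000: CF_t = 1.550000, DF = 0.903251, PV = 1.400039
  t = 2.0000: CF_t = 1.550000, DF = 0.873128, PV = 1.353349
  t = 2.5000: CF_t = 1.550000, DF = 0.844010, PV = 1.308215
  t = 3.0000: CF_t = 1.550000, DF = 0.815863, PV = 1.264587
  t = 3.5000: CF_t = 1.550000, DF = 0.788654, PV = 1.222414
  t = 4.0000: CF_t = 1.550000, DF = 0.762353, PV = 1.181647
  t = 4.5000: CF_t = 1.550000, DF = 0.736929, PV = 1.142240
  t = 5.0000: CF_t = 1.550000, DF = 0.712353, PV = 1.104147
  t = 5.5000: CF_t = 1.550000, DF = 0.688596, PV = 1.067324
  t = 6.0000: CF_t = 1.550000, DF = 0.665632, PV = 1.031729
  t = 6.5000: CF_t = 1.550000, DF = 0.643433, PV = 0.997322
  t = 7.0000: CF_t = 1.550000, DF = 0.621975, PV = 0.964062
  t = 7.5000: CF_t = 1.550000, DF = 0.601233, PV = 0.931911
  t = 8.0000: CF_t = 1.550000, DF = 0.581182, PV = 0.900832
  t = 8.5000: CF_t = 1.550000, DF = 0.561800, PV = 0.870790
  t = 9.0000: CF_t = 1.550000, DF = 0.543064, PV = 0.841749
  t = 9.5000: CF_t = 1.550000, DF = 0.524953, PV = 0.813677
  t = 10.0000: CF_t = 101.550000, DF = 0.507446, PV = 51.531173
Price P = sum_t PV_t = 72.873855
Macaulay numerator sum_t t * PV_t:
  t * PV_t at t = 0.5000: 0.749154
  t * PV_t at t = 1.0000: 1.448341
  t * PV_t at t = 1.5000: 2.100059
  t * PV_t at t = 2.0000: 2.706697
  t * PV_t at t = 2.5000: 3.270538
  t * PV_t at t = 3.0000: 3.793761
  t * PV_t at t = 3.5000: 4.278448
  t * PV_t at t = 4.0000: 4.726588
  t * PV_t at t = 4.5000: 5.140079
  t * PV_t at t = 5.0000: 5.520733
  t * PV_t at t = 5.5000: 5.870282
  t * PV_t at t = 6.0000: 6.190376
  t * PV_t at t = 6.5000: 6.482591
  t * PV_t at t = 7.0000: 6.748431
  t * PV_t at t = 7.5000: 6.989330
  t * PV_t at t = 8.0000: 7.206656
  t * PV_t at t = 8.5000: 7.401712
  t * PV_t at t = 9.0000: 7.575744
  t * PV_t at t = 9.5000: 7.729936
  t * PV_t at t = 10.0000: 515.311729
Macaulay duration D = (sum_t t * PV_t) / P = 611.241185 / 72.873855 = 8.387661


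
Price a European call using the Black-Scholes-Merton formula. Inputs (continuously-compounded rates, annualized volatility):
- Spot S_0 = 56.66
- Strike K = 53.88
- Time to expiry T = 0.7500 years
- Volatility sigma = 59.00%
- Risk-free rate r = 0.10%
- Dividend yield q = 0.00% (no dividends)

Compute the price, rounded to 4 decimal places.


Answer: Price = 12.6054

Derivation:
d1 = (ln(S/K) + (r - q + 0.5*sigma^2) * T) / (sigma * sqrt(T)) = 0.35540634
d2 = d1 - sigma * sqrt(T) = -0.15554865
exp(-rT) = 0.99925028; exp(-qT) = 1.00000000
C = S_0 * exp(-qT) * N(d1) - K * exp(-rT) * N(d2)
N(d1) = 0.63885740; N(d2) = 0.43819440
C = 56.6600 * 1.00000000 * 0.63885740 - 53.8800 * 0.99925028 * 0.43819440 = 12.6054


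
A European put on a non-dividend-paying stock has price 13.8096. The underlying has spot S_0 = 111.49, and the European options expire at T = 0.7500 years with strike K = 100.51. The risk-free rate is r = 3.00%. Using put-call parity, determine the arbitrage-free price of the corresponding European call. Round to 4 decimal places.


Answer: Call price = 27.0258

Derivation:
Put-call parity: C - P = S_0 * exp(-qT) - K * exp(-rT).
S_0 * exp(-qT) = 111.4900 * 1.00000000 = 111.49000000
K * exp(-rT) = 100.5100 * 0.97775124 = 98.27377685
C = P + S*exp(-qT) - K*exp(-rT)
C = 13.8096 + 111.49000000 - 98.27377685 = 27.0258


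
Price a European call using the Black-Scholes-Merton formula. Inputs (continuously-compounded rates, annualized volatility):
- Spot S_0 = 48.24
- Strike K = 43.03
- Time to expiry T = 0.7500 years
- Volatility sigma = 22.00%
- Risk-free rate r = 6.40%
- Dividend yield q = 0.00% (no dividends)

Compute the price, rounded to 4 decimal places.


d1 = (ln(S/K) + (r - q + 0.5*sigma^2) * T) / (sigma * sqrt(T)) = 0.94706966
d2 = d1 - sigma * sqrt(T) = 0.75654408
exp(-rT) = 0.95313379; exp(-qT) = 1.00000000
C = S_0 * exp(-qT) * N(d1) - K * exp(-rT) * N(d2)
N(d1) = 0.82819836; N(d2) = 0.77533847
C = 48.2400 * 1.00000000 * 0.82819836 - 43.0300 * 0.95313379 * 0.77533847 = 8.1531

Answer: Price = 8.1531


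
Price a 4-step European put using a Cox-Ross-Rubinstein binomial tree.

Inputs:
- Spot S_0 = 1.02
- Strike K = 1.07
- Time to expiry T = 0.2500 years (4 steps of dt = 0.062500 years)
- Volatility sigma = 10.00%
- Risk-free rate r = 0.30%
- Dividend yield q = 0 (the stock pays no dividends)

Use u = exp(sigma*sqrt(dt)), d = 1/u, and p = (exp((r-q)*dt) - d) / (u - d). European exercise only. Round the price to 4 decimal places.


Answer: Price = V(0,0) = 0.0533

Derivation:
dt = T/N = 0.062500
u = exp(sigma*sqrt(dt)) = 1.025315; d = 1/u = 0.975310
p = (exp((r-q)*dt) - d) / (u - d) = 0.497500
Discount per step: exp(-r*dt) = 0.999813
Stock lattice S(k, i) with i counting down-moves:
  k=0: S(0,0) = 1.0200
  k=1: S(1,0) = 1.0458; S(1,1) = 0.9948
  k=2: S(2,0) = 1.0723; S(2,1) = 1.0200; S(2,2) = 0.9703
  k=3: S(3,0) = 1.0994; S(3,1) = 1.0458; S(3,2) = 0.9948; S(3,3) = 0.9463
  k=4: S(4,0) = 1.1273; S(4,1) = 1.0723; S(4,2) = 1.0200; S(4,3) = 0.9703; S(4,4) = 0.9229
Terminal payoffs V(N, i) = max(K - S_T, 0):
  V(4,0) = 0.000000; V(4,1) = 0.000000; V(4,2) = 0.050000; V(4,3) = 0.099746; V(4,4) = 0.147066
Backward induction: V(k, i) = exp(-r*dt) * [p * V(k+1, i) + (1-p) * V(k+1, i+1)].
  V(3,0) = exp(-r*dt) * [p*0.000000 + (1-p)*0.000000] = 0.000000
  V(3,1) = exp(-r*dt) * [p*0.000000 + (1-p)*0.050000] = 0.025120
  V(3,2) = exp(-r*dt) * [p*0.050000 + (1-p)*0.099746] = 0.074983
  V(3,3) = exp(-r*dt) * [p*0.099746 + (1-p)*0.147066] = 0.123501
  V(2,0) = exp(-r*dt) * [p*0.000000 + (1-p)*0.025120] = 0.012621
  V(2,1) = exp(-r*dt) * [p*0.025120 + (1-p)*0.074983] = 0.050167
  V(2,2) = exp(-r*dt) * [p*0.074983 + (1-p)*0.123501] = 0.099345
  V(1,0) = exp(-r*dt) * [p*0.012621 + (1-p)*0.050167] = 0.031482
  V(1,1) = exp(-r*dt) * [p*0.050167 + (1-p)*0.099345] = 0.074865
  V(0,0) = exp(-r*dt) * [p*0.031482 + (1-p)*0.074865] = 0.053272


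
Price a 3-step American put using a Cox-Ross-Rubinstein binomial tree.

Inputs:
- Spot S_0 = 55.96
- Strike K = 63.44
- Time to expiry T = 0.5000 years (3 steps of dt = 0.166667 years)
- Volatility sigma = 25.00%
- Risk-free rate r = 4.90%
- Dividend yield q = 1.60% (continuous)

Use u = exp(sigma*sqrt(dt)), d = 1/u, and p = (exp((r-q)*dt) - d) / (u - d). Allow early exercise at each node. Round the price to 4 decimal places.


dt = T/N = 0.166667
u = exp(sigma*sqrt(dt)) = 1.107452; d = 1/u = 0.902974
p = (exp((r-q)*dt) - d) / (u - d) = 0.501478
Discount per step: exp(-r*dt) = 0.991867
Stock lattice S(k, i) with i counting down-moves:
  k=0: S(0,0) = 55.9600
  k=1: S(1,0) = 61.9730; S(1,1) = 50.5304
  k=2: S(2,0) = 68.6322; S(2,1) = 55.9600; S(2,2) = 45.6276
  k=3: S(3,0) = 76.0068; S(3,1) = 61.9730; S(3,2) = 50.5304; S(3,3) = 41.2005
Terminal payoffs V(N, i) = max(K - S_T, 0):
  V(3,0) = 0.000000; V(3,1) = 1.466974; V(3,2) = 12.909603; V(3,3) = 22.239478
Backward induction: V(k, i) = exp(-r*dt) * [p * V(k+1, i) + (1-p) * V(k+1, i+1)]; then take max(V_cont, immediate exercise) for American.
  V(2,0) = exp(-r*dt) * [p*0.000000 + (1-p)*1.466974] = 0.725370; exercise = 0.000000; V(2,0) = max -> 0.725370
  V(2,1) = exp(-r*dt) * [p*1.466974 + (1-p)*12.909603] = 7.113044; exercise = 7.480000; V(2,1) = max -> 7.480000
  V(2,2) = exp(-r*dt) * [p*12.909603 + (1-p)*22.239478] = 17.417919; exercise = 17.812391; V(2,2) = max -> 17.812391
  V(1,0) = exp(-r*dt) * [p*0.725370 + (1-p)*7.480000] = 4.059412; exercise = 1.466974; V(1,0) = max -> 4.059412
  V(1,1) = exp(-r*dt) * [p*7.480000 + (1-p)*17.812391] = 12.528188; exercise = 12.909603; V(1,1) = max -> 12.909603
  V(0,0) = exp(-r*dt) * [p*4.059412 + (1-p)*12.909603] = 8.402522; exercise = 7.480000; V(0,0) = max -> 8.402522

Answer: Price = V(0,0) = 8.4025


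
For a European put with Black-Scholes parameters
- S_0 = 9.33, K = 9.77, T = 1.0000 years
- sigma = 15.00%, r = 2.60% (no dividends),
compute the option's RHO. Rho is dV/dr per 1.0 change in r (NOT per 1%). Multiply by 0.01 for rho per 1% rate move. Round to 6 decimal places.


Answer: Rho = -5.547132

Derivation:
d1 = -0.0588763413; d2 = -0.2088763413
phi(d1) = 0.3982514278; exp(-qT) = 1.0000000000; exp(-rT) = 0.9743350896
N(-d2) = 0.5827276132
Rho = -K*T*exp(-rT)*N(-d2) = -9.7700 * 1.0000 * 0.9743350896 * 0.5827276132 = -5.547132


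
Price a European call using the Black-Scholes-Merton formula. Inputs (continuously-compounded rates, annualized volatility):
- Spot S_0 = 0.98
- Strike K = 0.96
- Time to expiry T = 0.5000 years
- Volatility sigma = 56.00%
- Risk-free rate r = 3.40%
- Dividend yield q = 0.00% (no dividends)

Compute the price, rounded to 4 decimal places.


d1 = (ln(S/K) + (r - q + 0.5*sigma^2) * T) / (sigma * sqrt(T)) = 0.29299295
d2 = d1 - sigma * sqrt(T) = -0.10298685
exp(-rT) = 0.98314368; exp(-qT) = 1.00000000
C = S_0 * exp(-qT) * N(d1) - K * exp(-rT) * N(d2)
N(d1) = 0.61523623; N(d2) = 0.45898670
C = 0.9800 * 1.00000000 * 0.61523623 - 0.9600 * 0.98314368 * 0.45898670 = 0.1697

Answer: Price = 0.1697


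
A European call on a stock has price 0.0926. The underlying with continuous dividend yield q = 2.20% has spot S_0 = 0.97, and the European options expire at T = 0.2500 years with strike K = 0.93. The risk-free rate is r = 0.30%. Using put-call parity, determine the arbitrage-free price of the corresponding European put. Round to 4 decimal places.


Answer: Put price = 0.0572

Derivation:
Put-call parity: C - P = S_0 * exp(-qT) - K * exp(-rT).
S_0 * exp(-qT) = 0.9700 * 0.99451510 = 0.96467964
K * exp(-rT) = 0.9300 * 0.99925028 = 0.92930276
P = C - S*exp(-qT) + K*exp(-rT)
P = 0.0926 - 0.96467964 + 0.92930276 = 0.0572


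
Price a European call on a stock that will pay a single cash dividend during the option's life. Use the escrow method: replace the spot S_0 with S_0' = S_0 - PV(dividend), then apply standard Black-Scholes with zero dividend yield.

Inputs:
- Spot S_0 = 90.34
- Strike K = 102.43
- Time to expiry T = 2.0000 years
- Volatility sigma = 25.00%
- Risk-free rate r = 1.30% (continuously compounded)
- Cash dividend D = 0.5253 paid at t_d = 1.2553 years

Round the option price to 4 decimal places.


PV(D) = D * exp(-r * t_d) = 0.5253 * 0.98381353 = 0.51679725
S_0' = S_0 - PV(D) = 90.3400 - 0.51679725 = 89.82320275
d1 = (ln(S_0'/K) + (r + sigma^2/2)*T) / (sigma*sqrt(T)) = -0.12115939
d2 = d1 - sigma*sqrt(T) = -0.47471278
exp(-rT) = 0.97433509
N(d1) = 0.45178239; N(d2) = 0.31749585
C = S_0' * N(d1) - K * exp(-rT) * N(d2) = 89.82320275 * 0.45178239 - 102.4300 * 0.97433509 * 0.31749585 = 8.8941

Answer: Price = 8.8941


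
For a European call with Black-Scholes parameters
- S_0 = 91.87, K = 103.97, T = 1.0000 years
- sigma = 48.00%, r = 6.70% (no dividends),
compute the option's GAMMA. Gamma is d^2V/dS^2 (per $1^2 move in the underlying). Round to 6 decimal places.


d1 = 0.1218169548; d2 = -0.3581830452
phi(d1) = 0.3959932084; exp(-qT) = 1.0000000000; exp(-rT) = 0.9351952013
Gamma = exp(-qT) * phi(d1) / (S * sigma * sqrt(T)) = 1.0000000000 * 0.3959932084 / (91.8700 * 0.4800 * 1.0000000000) = 0.008980

Answer: Gamma = 0.008980


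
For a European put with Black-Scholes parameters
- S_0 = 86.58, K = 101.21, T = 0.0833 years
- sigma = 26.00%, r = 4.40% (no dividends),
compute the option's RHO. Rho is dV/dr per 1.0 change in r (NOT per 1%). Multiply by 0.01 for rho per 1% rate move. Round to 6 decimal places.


Answer: Rho = -8.238163

Derivation:
d1 = -1.9942289769; d2 = -2.0692694993
phi(d1) = 0.0546168334; exp(-qT) = 1.0000000000; exp(-rT) = 0.9963415086
N(-d2) = 0.9807395979
Rho = -K*T*exp(-rT)*N(-d2) = -101.2100 * 0.0833 * 0.9963415086 * 0.9807395979 = -8.238163


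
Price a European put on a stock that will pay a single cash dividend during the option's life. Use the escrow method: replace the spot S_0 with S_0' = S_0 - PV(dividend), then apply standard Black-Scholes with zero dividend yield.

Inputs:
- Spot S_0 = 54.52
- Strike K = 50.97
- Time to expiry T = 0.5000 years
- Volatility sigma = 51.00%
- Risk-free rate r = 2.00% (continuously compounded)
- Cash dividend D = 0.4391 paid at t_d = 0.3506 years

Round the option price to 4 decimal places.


PV(D) = D * exp(-r * t_d) = 0.4391 * 0.99301253 = 0.43603180
S_0' = S_0 - PV(D) = 54.5200 - 0.43603180 = 54.08396820
d1 = (ln(S_0'/K) + (r + sigma^2/2)*T) / (sigma*sqrt(T)) = 0.37248051
d2 = d1 - sigma*sqrt(T) = 0.01185605
exp(-rT) = 0.99004983
N(-d1) = 0.35476756; N(-d2) = 0.49527023
P = K * exp(-rT) * N(-d2) - S_0' * N(-d1) = 50.9700 * 0.99004983 * 0.49527023 - 54.08396820 * 0.35476756 = 5.8055

Answer: Price = 5.8055


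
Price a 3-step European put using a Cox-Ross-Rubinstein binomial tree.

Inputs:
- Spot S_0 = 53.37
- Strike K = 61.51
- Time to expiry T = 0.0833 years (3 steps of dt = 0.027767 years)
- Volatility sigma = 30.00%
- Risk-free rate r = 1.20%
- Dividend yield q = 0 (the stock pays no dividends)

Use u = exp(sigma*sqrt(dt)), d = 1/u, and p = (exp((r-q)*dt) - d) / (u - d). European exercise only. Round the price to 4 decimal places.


Answer: Price = V(0,0) = 8.1370

Derivation:
dt = T/N = 0.027767
u = exp(sigma*sqrt(dt)) = 1.051261; d = 1/u = 0.951239
p = (exp((r-q)*dt) - d) / (u - d) = 0.490837
Discount per step: exp(-r*dt) = 0.999667
Stock lattice S(k, i) with i counting down-moves:
  k=0: S(0,0) = 53.3700
  k=1: S(1,0) = 56.1058; S(1,1) = 50.7676
  k=2: S(2,0) = 58.9818; S(2,1) = 53.3700; S(2,2) = 48.2921
  k=3: S(3,0) = 62.0052; S(3,1) = 56.1058; S(3,2) = 50.7676; S(3,3) = 45.9374
Terminal payoffs V(N, i) = max(K - S_T, 0):
  V(3,0) = 0.000000; V(3,1) = 5.404223; V(3,2) = 10.742378; V(3,3) = 15.572637
Backward induction: V(k, i) = exp(-r*dt) * [p * V(k+1, i) + (1-p) * V(k+1, i+1)].
  V(2,0) = exp(-r*dt) * [p*0.000000 + (1-p)*5.404223] = 2.750714
  V(2,1) = exp(-r*dt) * [p*5.404223 + (1-p)*10.742378] = 8.119508
  V(2,2) = exp(-r*dt) * [p*10.742378 + (1-p)*15.572637] = 13.197369
  V(1,0) = exp(-r*dt) * [p*2.750714 + (1-p)*8.119508] = 5.482479
  V(1,1) = exp(-r*dt) * [p*8.119508 + (1-p)*13.197369] = 10.701401
  V(0,0) = exp(-r*dt) * [p*5.482479 + (1-p)*10.701401] = 8.137050


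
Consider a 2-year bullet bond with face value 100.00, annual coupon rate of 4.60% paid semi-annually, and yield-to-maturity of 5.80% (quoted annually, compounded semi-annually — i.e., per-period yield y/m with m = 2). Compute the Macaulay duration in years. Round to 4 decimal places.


Coupon per period c = face * coupon_rate / m = 2.300000
Periods per year m = 2; per-period yield y/m = 0.029000
Number of cashflows N = 4
Cashflows (t years, CF_t, discount factor 1/(1+y/m)^(m*t), PV):
  t = 0.5000: CF_t = 2.300000, DF = 0.971817, PV = 2.235180
  t = 1.0000: CF_t = 2.300000, DF = 0.944429, PV = 2.172186
  t = 1.5000: CF_t = 2.300000, DF = 0.917812, PV = 2.110968
  t = 2.0000: CF_t = 102.300000, DF = 0.891946, PV = 91.246063
Price P = sum_t PV_t = 97.764397
Macaulay numerator sum_t t * PV_t:
  t * PV_t at t = 0.5000: 1.117590
  t * PV_t at t = 1.0000: 2.172186
  t * PV_t at t = 1.5000: 3.166452
  t * PV_t at t = 2.0000: 182.492126
Macaulay duration D = (sum_t t * PV_t) / P = 188.948355 / 97.764397 = 1.932691

Answer: Macaulay duration = 1.9327 years
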